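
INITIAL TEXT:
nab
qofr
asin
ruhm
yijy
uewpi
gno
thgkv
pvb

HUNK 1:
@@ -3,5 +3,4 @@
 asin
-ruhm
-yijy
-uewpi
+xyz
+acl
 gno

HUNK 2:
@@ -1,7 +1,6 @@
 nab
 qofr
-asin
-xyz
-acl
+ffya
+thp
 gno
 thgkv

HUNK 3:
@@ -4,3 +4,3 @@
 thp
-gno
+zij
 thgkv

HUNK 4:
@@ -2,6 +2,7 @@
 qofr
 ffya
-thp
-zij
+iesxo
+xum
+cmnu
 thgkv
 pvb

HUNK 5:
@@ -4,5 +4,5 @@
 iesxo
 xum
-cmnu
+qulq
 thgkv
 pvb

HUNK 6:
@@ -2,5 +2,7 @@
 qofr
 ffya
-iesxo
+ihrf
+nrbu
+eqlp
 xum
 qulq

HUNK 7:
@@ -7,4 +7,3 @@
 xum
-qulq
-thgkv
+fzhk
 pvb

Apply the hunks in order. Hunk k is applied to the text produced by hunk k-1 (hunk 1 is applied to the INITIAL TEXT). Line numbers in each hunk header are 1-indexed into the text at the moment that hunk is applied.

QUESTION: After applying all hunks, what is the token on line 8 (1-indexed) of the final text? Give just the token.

Hunk 1: at line 3 remove [ruhm,yijy,uewpi] add [xyz,acl] -> 8 lines: nab qofr asin xyz acl gno thgkv pvb
Hunk 2: at line 1 remove [asin,xyz,acl] add [ffya,thp] -> 7 lines: nab qofr ffya thp gno thgkv pvb
Hunk 3: at line 4 remove [gno] add [zij] -> 7 lines: nab qofr ffya thp zij thgkv pvb
Hunk 4: at line 2 remove [thp,zij] add [iesxo,xum,cmnu] -> 8 lines: nab qofr ffya iesxo xum cmnu thgkv pvb
Hunk 5: at line 4 remove [cmnu] add [qulq] -> 8 lines: nab qofr ffya iesxo xum qulq thgkv pvb
Hunk 6: at line 2 remove [iesxo] add [ihrf,nrbu,eqlp] -> 10 lines: nab qofr ffya ihrf nrbu eqlp xum qulq thgkv pvb
Hunk 7: at line 7 remove [qulq,thgkv] add [fzhk] -> 9 lines: nab qofr ffya ihrf nrbu eqlp xum fzhk pvb
Final line 8: fzhk

Answer: fzhk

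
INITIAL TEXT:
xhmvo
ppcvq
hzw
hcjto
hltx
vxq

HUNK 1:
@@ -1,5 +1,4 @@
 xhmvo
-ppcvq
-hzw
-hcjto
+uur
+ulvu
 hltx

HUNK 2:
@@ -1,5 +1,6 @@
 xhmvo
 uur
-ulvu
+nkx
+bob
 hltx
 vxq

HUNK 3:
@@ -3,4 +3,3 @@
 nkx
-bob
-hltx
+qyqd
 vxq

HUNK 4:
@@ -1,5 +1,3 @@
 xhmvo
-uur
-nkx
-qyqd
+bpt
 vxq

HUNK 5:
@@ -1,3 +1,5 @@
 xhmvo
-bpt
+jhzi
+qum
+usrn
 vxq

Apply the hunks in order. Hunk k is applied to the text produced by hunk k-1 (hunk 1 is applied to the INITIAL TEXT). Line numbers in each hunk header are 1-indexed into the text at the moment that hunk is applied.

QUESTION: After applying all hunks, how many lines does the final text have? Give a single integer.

Hunk 1: at line 1 remove [ppcvq,hzw,hcjto] add [uur,ulvu] -> 5 lines: xhmvo uur ulvu hltx vxq
Hunk 2: at line 1 remove [ulvu] add [nkx,bob] -> 6 lines: xhmvo uur nkx bob hltx vxq
Hunk 3: at line 3 remove [bob,hltx] add [qyqd] -> 5 lines: xhmvo uur nkx qyqd vxq
Hunk 4: at line 1 remove [uur,nkx,qyqd] add [bpt] -> 3 lines: xhmvo bpt vxq
Hunk 5: at line 1 remove [bpt] add [jhzi,qum,usrn] -> 5 lines: xhmvo jhzi qum usrn vxq
Final line count: 5

Answer: 5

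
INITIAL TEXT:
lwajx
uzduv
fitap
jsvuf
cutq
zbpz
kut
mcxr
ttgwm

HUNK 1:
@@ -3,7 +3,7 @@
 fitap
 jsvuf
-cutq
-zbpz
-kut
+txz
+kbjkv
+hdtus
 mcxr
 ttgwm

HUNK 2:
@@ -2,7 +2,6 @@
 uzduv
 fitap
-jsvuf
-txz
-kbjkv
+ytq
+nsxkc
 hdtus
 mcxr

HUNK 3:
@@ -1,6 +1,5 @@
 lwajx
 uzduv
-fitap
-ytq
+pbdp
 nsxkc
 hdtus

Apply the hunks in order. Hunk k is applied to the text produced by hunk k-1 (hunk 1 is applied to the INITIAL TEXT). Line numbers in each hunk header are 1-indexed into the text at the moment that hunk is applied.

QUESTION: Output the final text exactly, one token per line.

Answer: lwajx
uzduv
pbdp
nsxkc
hdtus
mcxr
ttgwm

Derivation:
Hunk 1: at line 3 remove [cutq,zbpz,kut] add [txz,kbjkv,hdtus] -> 9 lines: lwajx uzduv fitap jsvuf txz kbjkv hdtus mcxr ttgwm
Hunk 2: at line 2 remove [jsvuf,txz,kbjkv] add [ytq,nsxkc] -> 8 lines: lwajx uzduv fitap ytq nsxkc hdtus mcxr ttgwm
Hunk 3: at line 1 remove [fitap,ytq] add [pbdp] -> 7 lines: lwajx uzduv pbdp nsxkc hdtus mcxr ttgwm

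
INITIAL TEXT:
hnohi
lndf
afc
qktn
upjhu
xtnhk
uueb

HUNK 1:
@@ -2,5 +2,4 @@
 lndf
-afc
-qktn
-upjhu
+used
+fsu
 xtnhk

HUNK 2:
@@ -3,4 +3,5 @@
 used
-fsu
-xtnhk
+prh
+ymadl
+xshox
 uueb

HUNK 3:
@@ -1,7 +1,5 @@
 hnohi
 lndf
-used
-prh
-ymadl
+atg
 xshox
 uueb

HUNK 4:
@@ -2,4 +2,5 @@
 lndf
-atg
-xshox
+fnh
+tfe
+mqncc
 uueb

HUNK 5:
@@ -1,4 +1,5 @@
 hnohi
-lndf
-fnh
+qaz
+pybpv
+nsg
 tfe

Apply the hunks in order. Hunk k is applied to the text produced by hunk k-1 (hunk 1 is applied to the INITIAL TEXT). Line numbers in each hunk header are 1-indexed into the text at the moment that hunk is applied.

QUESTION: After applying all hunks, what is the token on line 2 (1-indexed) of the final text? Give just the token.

Answer: qaz

Derivation:
Hunk 1: at line 2 remove [afc,qktn,upjhu] add [used,fsu] -> 6 lines: hnohi lndf used fsu xtnhk uueb
Hunk 2: at line 3 remove [fsu,xtnhk] add [prh,ymadl,xshox] -> 7 lines: hnohi lndf used prh ymadl xshox uueb
Hunk 3: at line 1 remove [used,prh,ymadl] add [atg] -> 5 lines: hnohi lndf atg xshox uueb
Hunk 4: at line 2 remove [atg,xshox] add [fnh,tfe,mqncc] -> 6 lines: hnohi lndf fnh tfe mqncc uueb
Hunk 5: at line 1 remove [lndf,fnh] add [qaz,pybpv,nsg] -> 7 lines: hnohi qaz pybpv nsg tfe mqncc uueb
Final line 2: qaz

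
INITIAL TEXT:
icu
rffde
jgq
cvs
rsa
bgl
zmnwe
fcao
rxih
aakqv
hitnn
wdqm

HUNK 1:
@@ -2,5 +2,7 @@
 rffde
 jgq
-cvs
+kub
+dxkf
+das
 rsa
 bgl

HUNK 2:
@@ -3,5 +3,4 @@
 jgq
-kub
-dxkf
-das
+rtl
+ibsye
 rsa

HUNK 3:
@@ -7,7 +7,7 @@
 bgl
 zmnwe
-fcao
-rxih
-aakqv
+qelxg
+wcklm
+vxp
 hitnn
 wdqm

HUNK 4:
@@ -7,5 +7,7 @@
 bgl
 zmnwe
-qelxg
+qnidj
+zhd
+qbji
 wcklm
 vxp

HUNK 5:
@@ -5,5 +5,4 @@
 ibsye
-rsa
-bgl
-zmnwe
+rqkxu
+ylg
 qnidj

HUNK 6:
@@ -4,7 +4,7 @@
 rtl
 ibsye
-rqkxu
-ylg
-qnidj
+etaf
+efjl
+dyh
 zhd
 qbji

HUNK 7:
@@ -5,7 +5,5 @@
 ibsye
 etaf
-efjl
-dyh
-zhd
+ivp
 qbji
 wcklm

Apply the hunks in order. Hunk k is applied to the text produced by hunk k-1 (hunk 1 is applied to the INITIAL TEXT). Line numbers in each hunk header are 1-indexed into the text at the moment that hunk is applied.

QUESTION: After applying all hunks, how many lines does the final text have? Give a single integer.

Answer: 12

Derivation:
Hunk 1: at line 2 remove [cvs] add [kub,dxkf,das] -> 14 lines: icu rffde jgq kub dxkf das rsa bgl zmnwe fcao rxih aakqv hitnn wdqm
Hunk 2: at line 3 remove [kub,dxkf,das] add [rtl,ibsye] -> 13 lines: icu rffde jgq rtl ibsye rsa bgl zmnwe fcao rxih aakqv hitnn wdqm
Hunk 3: at line 7 remove [fcao,rxih,aakqv] add [qelxg,wcklm,vxp] -> 13 lines: icu rffde jgq rtl ibsye rsa bgl zmnwe qelxg wcklm vxp hitnn wdqm
Hunk 4: at line 7 remove [qelxg] add [qnidj,zhd,qbji] -> 15 lines: icu rffde jgq rtl ibsye rsa bgl zmnwe qnidj zhd qbji wcklm vxp hitnn wdqm
Hunk 5: at line 5 remove [rsa,bgl,zmnwe] add [rqkxu,ylg] -> 14 lines: icu rffde jgq rtl ibsye rqkxu ylg qnidj zhd qbji wcklm vxp hitnn wdqm
Hunk 6: at line 4 remove [rqkxu,ylg,qnidj] add [etaf,efjl,dyh] -> 14 lines: icu rffde jgq rtl ibsye etaf efjl dyh zhd qbji wcklm vxp hitnn wdqm
Hunk 7: at line 5 remove [efjl,dyh,zhd] add [ivp] -> 12 lines: icu rffde jgq rtl ibsye etaf ivp qbji wcklm vxp hitnn wdqm
Final line count: 12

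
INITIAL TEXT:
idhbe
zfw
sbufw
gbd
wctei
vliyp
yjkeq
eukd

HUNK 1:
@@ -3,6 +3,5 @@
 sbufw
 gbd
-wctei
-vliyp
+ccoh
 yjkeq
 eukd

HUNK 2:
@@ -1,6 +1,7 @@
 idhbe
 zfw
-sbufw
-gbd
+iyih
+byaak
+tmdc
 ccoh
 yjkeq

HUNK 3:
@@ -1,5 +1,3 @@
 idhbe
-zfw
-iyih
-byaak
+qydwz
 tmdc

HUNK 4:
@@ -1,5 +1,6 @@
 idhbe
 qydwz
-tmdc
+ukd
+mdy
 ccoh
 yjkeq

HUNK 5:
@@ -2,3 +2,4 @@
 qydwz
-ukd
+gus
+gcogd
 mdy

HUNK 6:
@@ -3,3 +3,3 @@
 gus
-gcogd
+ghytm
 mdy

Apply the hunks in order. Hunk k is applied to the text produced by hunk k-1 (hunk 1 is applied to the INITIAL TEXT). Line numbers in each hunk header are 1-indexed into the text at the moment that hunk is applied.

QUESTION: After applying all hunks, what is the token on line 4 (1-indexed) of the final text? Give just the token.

Answer: ghytm

Derivation:
Hunk 1: at line 3 remove [wctei,vliyp] add [ccoh] -> 7 lines: idhbe zfw sbufw gbd ccoh yjkeq eukd
Hunk 2: at line 1 remove [sbufw,gbd] add [iyih,byaak,tmdc] -> 8 lines: idhbe zfw iyih byaak tmdc ccoh yjkeq eukd
Hunk 3: at line 1 remove [zfw,iyih,byaak] add [qydwz] -> 6 lines: idhbe qydwz tmdc ccoh yjkeq eukd
Hunk 4: at line 1 remove [tmdc] add [ukd,mdy] -> 7 lines: idhbe qydwz ukd mdy ccoh yjkeq eukd
Hunk 5: at line 2 remove [ukd] add [gus,gcogd] -> 8 lines: idhbe qydwz gus gcogd mdy ccoh yjkeq eukd
Hunk 6: at line 3 remove [gcogd] add [ghytm] -> 8 lines: idhbe qydwz gus ghytm mdy ccoh yjkeq eukd
Final line 4: ghytm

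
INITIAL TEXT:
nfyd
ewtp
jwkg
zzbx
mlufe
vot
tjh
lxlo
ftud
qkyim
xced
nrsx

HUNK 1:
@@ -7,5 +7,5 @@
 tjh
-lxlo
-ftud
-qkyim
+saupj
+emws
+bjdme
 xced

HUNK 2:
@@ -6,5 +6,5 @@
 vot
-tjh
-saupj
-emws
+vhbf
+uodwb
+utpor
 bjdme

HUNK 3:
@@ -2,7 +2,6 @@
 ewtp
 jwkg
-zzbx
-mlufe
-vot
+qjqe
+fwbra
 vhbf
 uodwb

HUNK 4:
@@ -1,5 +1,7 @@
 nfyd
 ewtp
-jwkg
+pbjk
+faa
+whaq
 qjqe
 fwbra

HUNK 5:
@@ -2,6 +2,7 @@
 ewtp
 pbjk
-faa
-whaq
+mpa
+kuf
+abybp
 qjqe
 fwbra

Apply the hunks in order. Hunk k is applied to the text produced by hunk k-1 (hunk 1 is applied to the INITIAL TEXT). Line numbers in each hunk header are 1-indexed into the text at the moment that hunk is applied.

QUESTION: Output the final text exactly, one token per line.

Hunk 1: at line 7 remove [lxlo,ftud,qkyim] add [saupj,emws,bjdme] -> 12 lines: nfyd ewtp jwkg zzbx mlufe vot tjh saupj emws bjdme xced nrsx
Hunk 2: at line 6 remove [tjh,saupj,emws] add [vhbf,uodwb,utpor] -> 12 lines: nfyd ewtp jwkg zzbx mlufe vot vhbf uodwb utpor bjdme xced nrsx
Hunk 3: at line 2 remove [zzbx,mlufe,vot] add [qjqe,fwbra] -> 11 lines: nfyd ewtp jwkg qjqe fwbra vhbf uodwb utpor bjdme xced nrsx
Hunk 4: at line 1 remove [jwkg] add [pbjk,faa,whaq] -> 13 lines: nfyd ewtp pbjk faa whaq qjqe fwbra vhbf uodwb utpor bjdme xced nrsx
Hunk 5: at line 2 remove [faa,whaq] add [mpa,kuf,abybp] -> 14 lines: nfyd ewtp pbjk mpa kuf abybp qjqe fwbra vhbf uodwb utpor bjdme xced nrsx

Answer: nfyd
ewtp
pbjk
mpa
kuf
abybp
qjqe
fwbra
vhbf
uodwb
utpor
bjdme
xced
nrsx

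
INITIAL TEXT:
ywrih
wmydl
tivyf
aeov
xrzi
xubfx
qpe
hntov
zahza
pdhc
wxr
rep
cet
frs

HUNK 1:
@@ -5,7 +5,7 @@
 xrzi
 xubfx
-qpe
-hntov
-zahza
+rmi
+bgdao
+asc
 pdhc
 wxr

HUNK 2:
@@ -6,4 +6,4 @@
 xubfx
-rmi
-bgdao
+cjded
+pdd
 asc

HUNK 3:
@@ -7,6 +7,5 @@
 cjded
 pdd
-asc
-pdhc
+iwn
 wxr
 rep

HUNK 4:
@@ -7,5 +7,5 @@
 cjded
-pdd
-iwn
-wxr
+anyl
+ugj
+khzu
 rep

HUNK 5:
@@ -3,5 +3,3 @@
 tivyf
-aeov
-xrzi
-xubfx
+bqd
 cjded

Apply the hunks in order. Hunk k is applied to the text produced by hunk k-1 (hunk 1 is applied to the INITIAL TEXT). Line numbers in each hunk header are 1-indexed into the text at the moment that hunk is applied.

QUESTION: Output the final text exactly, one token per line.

Hunk 1: at line 5 remove [qpe,hntov,zahza] add [rmi,bgdao,asc] -> 14 lines: ywrih wmydl tivyf aeov xrzi xubfx rmi bgdao asc pdhc wxr rep cet frs
Hunk 2: at line 6 remove [rmi,bgdao] add [cjded,pdd] -> 14 lines: ywrih wmydl tivyf aeov xrzi xubfx cjded pdd asc pdhc wxr rep cet frs
Hunk 3: at line 7 remove [asc,pdhc] add [iwn] -> 13 lines: ywrih wmydl tivyf aeov xrzi xubfx cjded pdd iwn wxr rep cet frs
Hunk 4: at line 7 remove [pdd,iwn,wxr] add [anyl,ugj,khzu] -> 13 lines: ywrih wmydl tivyf aeov xrzi xubfx cjded anyl ugj khzu rep cet frs
Hunk 5: at line 3 remove [aeov,xrzi,xubfx] add [bqd] -> 11 lines: ywrih wmydl tivyf bqd cjded anyl ugj khzu rep cet frs

Answer: ywrih
wmydl
tivyf
bqd
cjded
anyl
ugj
khzu
rep
cet
frs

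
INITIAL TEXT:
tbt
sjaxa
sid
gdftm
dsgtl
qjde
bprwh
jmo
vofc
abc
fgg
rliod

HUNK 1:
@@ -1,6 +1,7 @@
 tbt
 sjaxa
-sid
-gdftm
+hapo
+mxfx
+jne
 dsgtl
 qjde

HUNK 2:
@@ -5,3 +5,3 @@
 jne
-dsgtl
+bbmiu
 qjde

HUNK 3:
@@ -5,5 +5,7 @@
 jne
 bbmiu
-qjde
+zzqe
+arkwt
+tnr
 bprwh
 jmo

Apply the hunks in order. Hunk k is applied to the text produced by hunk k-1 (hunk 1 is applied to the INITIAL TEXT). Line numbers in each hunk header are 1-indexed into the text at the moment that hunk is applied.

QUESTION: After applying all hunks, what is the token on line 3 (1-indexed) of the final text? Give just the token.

Answer: hapo

Derivation:
Hunk 1: at line 1 remove [sid,gdftm] add [hapo,mxfx,jne] -> 13 lines: tbt sjaxa hapo mxfx jne dsgtl qjde bprwh jmo vofc abc fgg rliod
Hunk 2: at line 5 remove [dsgtl] add [bbmiu] -> 13 lines: tbt sjaxa hapo mxfx jne bbmiu qjde bprwh jmo vofc abc fgg rliod
Hunk 3: at line 5 remove [qjde] add [zzqe,arkwt,tnr] -> 15 lines: tbt sjaxa hapo mxfx jne bbmiu zzqe arkwt tnr bprwh jmo vofc abc fgg rliod
Final line 3: hapo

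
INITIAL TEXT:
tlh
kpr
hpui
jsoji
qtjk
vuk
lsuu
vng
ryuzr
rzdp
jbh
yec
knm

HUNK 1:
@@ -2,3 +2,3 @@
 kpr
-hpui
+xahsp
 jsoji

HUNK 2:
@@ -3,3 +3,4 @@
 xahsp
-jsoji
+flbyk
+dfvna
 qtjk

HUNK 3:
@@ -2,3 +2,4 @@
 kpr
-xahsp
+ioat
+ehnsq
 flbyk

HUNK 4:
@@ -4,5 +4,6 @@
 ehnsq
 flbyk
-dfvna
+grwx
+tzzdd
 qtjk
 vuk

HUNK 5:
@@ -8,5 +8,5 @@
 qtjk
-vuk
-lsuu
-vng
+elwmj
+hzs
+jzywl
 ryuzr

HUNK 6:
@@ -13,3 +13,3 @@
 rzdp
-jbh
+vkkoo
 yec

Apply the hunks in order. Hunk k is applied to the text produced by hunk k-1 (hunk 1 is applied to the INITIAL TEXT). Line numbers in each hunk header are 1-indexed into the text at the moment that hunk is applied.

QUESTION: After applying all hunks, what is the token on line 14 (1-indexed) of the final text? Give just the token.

Hunk 1: at line 2 remove [hpui] add [xahsp] -> 13 lines: tlh kpr xahsp jsoji qtjk vuk lsuu vng ryuzr rzdp jbh yec knm
Hunk 2: at line 3 remove [jsoji] add [flbyk,dfvna] -> 14 lines: tlh kpr xahsp flbyk dfvna qtjk vuk lsuu vng ryuzr rzdp jbh yec knm
Hunk 3: at line 2 remove [xahsp] add [ioat,ehnsq] -> 15 lines: tlh kpr ioat ehnsq flbyk dfvna qtjk vuk lsuu vng ryuzr rzdp jbh yec knm
Hunk 4: at line 4 remove [dfvna] add [grwx,tzzdd] -> 16 lines: tlh kpr ioat ehnsq flbyk grwx tzzdd qtjk vuk lsuu vng ryuzr rzdp jbh yec knm
Hunk 5: at line 8 remove [vuk,lsuu,vng] add [elwmj,hzs,jzywl] -> 16 lines: tlh kpr ioat ehnsq flbyk grwx tzzdd qtjk elwmj hzs jzywl ryuzr rzdp jbh yec knm
Hunk 6: at line 13 remove [jbh] add [vkkoo] -> 16 lines: tlh kpr ioat ehnsq flbyk grwx tzzdd qtjk elwmj hzs jzywl ryuzr rzdp vkkoo yec knm
Final line 14: vkkoo

Answer: vkkoo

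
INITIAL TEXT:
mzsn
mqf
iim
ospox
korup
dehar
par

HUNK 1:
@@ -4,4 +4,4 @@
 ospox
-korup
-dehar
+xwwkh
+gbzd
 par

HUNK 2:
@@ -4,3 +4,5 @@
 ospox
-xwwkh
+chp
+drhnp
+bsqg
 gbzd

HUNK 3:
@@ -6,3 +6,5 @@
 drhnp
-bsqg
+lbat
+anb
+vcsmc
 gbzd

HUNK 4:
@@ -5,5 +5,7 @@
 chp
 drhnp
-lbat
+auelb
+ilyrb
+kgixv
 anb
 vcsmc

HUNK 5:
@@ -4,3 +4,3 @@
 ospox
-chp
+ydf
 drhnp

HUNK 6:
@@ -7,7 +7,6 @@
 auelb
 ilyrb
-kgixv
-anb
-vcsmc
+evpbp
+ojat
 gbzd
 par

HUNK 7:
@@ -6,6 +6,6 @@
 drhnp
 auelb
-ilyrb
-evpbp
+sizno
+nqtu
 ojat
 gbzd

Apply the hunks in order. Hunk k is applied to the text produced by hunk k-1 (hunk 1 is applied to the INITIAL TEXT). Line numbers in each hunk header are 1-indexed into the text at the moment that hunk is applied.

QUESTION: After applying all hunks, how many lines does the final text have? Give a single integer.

Hunk 1: at line 4 remove [korup,dehar] add [xwwkh,gbzd] -> 7 lines: mzsn mqf iim ospox xwwkh gbzd par
Hunk 2: at line 4 remove [xwwkh] add [chp,drhnp,bsqg] -> 9 lines: mzsn mqf iim ospox chp drhnp bsqg gbzd par
Hunk 3: at line 6 remove [bsqg] add [lbat,anb,vcsmc] -> 11 lines: mzsn mqf iim ospox chp drhnp lbat anb vcsmc gbzd par
Hunk 4: at line 5 remove [lbat] add [auelb,ilyrb,kgixv] -> 13 lines: mzsn mqf iim ospox chp drhnp auelb ilyrb kgixv anb vcsmc gbzd par
Hunk 5: at line 4 remove [chp] add [ydf] -> 13 lines: mzsn mqf iim ospox ydf drhnp auelb ilyrb kgixv anb vcsmc gbzd par
Hunk 6: at line 7 remove [kgixv,anb,vcsmc] add [evpbp,ojat] -> 12 lines: mzsn mqf iim ospox ydf drhnp auelb ilyrb evpbp ojat gbzd par
Hunk 7: at line 6 remove [ilyrb,evpbp] add [sizno,nqtu] -> 12 lines: mzsn mqf iim ospox ydf drhnp auelb sizno nqtu ojat gbzd par
Final line count: 12

Answer: 12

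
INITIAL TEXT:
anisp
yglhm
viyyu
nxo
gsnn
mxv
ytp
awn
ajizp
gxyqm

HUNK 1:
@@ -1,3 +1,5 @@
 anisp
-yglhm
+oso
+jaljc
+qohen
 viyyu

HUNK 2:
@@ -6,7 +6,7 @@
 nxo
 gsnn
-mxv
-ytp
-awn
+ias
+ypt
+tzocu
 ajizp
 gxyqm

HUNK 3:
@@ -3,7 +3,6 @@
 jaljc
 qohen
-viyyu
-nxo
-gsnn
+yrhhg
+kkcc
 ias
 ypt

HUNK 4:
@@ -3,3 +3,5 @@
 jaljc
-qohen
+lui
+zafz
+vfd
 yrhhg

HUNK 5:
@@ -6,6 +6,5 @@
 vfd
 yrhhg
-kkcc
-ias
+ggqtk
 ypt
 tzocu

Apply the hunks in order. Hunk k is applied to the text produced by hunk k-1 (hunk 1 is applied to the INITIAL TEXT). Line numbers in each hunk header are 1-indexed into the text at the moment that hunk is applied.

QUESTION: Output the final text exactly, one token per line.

Hunk 1: at line 1 remove [yglhm] add [oso,jaljc,qohen] -> 12 lines: anisp oso jaljc qohen viyyu nxo gsnn mxv ytp awn ajizp gxyqm
Hunk 2: at line 6 remove [mxv,ytp,awn] add [ias,ypt,tzocu] -> 12 lines: anisp oso jaljc qohen viyyu nxo gsnn ias ypt tzocu ajizp gxyqm
Hunk 3: at line 3 remove [viyyu,nxo,gsnn] add [yrhhg,kkcc] -> 11 lines: anisp oso jaljc qohen yrhhg kkcc ias ypt tzocu ajizp gxyqm
Hunk 4: at line 3 remove [qohen] add [lui,zafz,vfd] -> 13 lines: anisp oso jaljc lui zafz vfd yrhhg kkcc ias ypt tzocu ajizp gxyqm
Hunk 5: at line 6 remove [kkcc,ias] add [ggqtk] -> 12 lines: anisp oso jaljc lui zafz vfd yrhhg ggqtk ypt tzocu ajizp gxyqm

Answer: anisp
oso
jaljc
lui
zafz
vfd
yrhhg
ggqtk
ypt
tzocu
ajizp
gxyqm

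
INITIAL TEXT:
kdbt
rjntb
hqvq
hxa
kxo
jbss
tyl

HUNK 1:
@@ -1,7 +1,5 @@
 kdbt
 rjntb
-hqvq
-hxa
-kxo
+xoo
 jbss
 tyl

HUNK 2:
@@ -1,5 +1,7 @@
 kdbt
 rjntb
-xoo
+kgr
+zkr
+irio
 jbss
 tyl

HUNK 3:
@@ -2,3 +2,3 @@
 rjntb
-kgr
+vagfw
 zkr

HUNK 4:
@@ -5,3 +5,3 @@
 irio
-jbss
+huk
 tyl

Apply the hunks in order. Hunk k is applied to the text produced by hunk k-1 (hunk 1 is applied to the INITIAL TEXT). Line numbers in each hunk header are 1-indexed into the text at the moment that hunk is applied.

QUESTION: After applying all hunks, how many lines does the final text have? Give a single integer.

Answer: 7

Derivation:
Hunk 1: at line 1 remove [hqvq,hxa,kxo] add [xoo] -> 5 lines: kdbt rjntb xoo jbss tyl
Hunk 2: at line 1 remove [xoo] add [kgr,zkr,irio] -> 7 lines: kdbt rjntb kgr zkr irio jbss tyl
Hunk 3: at line 2 remove [kgr] add [vagfw] -> 7 lines: kdbt rjntb vagfw zkr irio jbss tyl
Hunk 4: at line 5 remove [jbss] add [huk] -> 7 lines: kdbt rjntb vagfw zkr irio huk tyl
Final line count: 7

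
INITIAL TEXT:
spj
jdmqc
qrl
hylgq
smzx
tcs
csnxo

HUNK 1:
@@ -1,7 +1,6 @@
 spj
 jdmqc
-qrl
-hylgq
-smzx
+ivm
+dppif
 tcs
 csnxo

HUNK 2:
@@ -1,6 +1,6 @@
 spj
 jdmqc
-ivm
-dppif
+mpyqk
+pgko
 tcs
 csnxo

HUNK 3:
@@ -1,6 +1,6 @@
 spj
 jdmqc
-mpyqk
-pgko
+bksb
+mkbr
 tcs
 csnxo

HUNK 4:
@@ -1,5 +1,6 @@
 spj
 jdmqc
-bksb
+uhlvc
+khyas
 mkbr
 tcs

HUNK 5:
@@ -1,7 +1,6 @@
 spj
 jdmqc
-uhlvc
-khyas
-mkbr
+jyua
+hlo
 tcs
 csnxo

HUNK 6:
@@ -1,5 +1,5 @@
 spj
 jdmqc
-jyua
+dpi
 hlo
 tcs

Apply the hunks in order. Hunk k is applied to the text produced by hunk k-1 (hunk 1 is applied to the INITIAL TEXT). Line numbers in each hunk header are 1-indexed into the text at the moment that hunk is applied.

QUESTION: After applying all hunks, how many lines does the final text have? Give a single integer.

Hunk 1: at line 1 remove [qrl,hylgq,smzx] add [ivm,dppif] -> 6 lines: spj jdmqc ivm dppif tcs csnxo
Hunk 2: at line 1 remove [ivm,dppif] add [mpyqk,pgko] -> 6 lines: spj jdmqc mpyqk pgko tcs csnxo
Hunk 3: at line 1 remove [mpyqk,pgko] add [bksb,mkbr] -> 6 lines: spj jdmqc bksb mkbr tcs csnxo
Hunk 4: at line 1 remove [bksb] add [uhlvc,khyas] -> 7 lines: spj jdmqc uhlvc khyas mkbr tcs csnxo
Hunk 5: at line 1 remove [uhlvc,khyas,mkbr] add [jyua,hlo] -> 6 lines: spj jdmqc jyua hlo tcs csnxo
Hunk 6: at line 1 remove [jyua] add [dpi] -> 6 lines: spj jdmqc dpi hlo tcs csnxo
Final line count: 6

Answer: 6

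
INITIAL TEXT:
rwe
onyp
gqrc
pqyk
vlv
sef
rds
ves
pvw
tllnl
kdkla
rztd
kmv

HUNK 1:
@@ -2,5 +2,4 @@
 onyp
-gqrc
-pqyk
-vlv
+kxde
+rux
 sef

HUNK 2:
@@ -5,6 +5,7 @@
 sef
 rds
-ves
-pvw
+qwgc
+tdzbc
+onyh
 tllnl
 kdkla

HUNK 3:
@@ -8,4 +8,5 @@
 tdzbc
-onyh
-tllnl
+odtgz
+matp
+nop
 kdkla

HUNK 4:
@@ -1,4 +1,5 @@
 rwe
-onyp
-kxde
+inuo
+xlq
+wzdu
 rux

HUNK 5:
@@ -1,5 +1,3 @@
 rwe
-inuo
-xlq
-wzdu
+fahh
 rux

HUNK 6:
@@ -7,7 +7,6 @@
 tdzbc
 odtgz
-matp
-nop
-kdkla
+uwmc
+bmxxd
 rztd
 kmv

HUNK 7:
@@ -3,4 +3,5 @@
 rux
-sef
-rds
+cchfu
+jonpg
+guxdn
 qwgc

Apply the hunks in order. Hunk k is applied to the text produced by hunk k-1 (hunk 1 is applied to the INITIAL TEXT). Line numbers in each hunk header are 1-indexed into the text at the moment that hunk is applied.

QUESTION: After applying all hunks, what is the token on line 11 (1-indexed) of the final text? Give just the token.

Answer: bmxxd

Derivation:
Hunk 1: at line 2 remove [gqrc,pqyk,vlv] add [kxde,rux] -> 12 lines: rwe onyp kxde rux sef rds ves pvw tllnl kdkla rztd kmv
Hunk 2: at line 5 remove [ves,pvw] add [qwgc,tdzbc,onyh] -> 13 lines: rwe onyp kxde rux sef rds qwgc tdzbc onyh tllnl kdkla rztd kmv
Hunk 3: at line 8 remove [onyh,tllnl] add [odtgz,matp,nop] -> 14 lines: rwe onyp kxde rux sef rds qwgc tdzbc odtgz matp nop kdkla rztd kmv
Hunk 4: at line 1 remove [onyp,kxde] add [inuo,xlq,wzdu] -> 15 lines: rwe inuo xlq wzdu rux sef rds qwgc tdzbc odtgz matp nop kdkla rztd kmv
Hunk 5: at line 1 remove [inuo,xlq,wzdu] add [fahh] -> 13 lines: rwe fahh rux sef rds qwgc tdzbc odtgz matp nop kdkla rztd kmv
Hunk 6: at line 7 remove [matp,nop,kdkla] add [uwmc,bmxxd] -> 12 lines: rwe fahh rux sef rds qwgc tdzbc odtgz uwmc bmxxd rztd kmv
Hunk 7: at line 3 remove [sef,rds] add [cchfu,jonpg,guxdn] -> 13 lines: rwe fahh rux cchfu jonpg guxdn qwgc tdzbc odtgz uwmc bmxxd rztd kmv
Final line 11: bmxxd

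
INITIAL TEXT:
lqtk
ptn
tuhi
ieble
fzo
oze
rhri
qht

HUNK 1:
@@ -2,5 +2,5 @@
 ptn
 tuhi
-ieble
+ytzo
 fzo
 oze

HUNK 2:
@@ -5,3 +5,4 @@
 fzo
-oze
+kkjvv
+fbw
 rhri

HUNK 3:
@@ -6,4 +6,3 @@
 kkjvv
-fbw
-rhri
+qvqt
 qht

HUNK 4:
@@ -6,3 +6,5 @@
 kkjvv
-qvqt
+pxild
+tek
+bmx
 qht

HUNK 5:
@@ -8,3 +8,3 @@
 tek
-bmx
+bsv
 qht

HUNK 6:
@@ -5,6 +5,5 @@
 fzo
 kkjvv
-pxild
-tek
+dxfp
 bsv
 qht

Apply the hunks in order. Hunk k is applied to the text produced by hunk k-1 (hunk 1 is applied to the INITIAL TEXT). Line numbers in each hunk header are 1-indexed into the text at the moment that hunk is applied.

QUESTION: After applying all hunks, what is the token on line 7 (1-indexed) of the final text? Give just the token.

Hunk 1: at line 2 remove [ieble] add [ytzo] -> 8 lines: lqtk ptn tuhi ytzo fzo oze rhri qht
Hunk 2: at line 5 remove [oze] add [kkjvv,fbw] -> 9 lines: lqtk ptn tuhi ytzo fzo kkjvv fbw rhri qht
Hunk 3: at line 6 remove [fbw,rhri] add [qvqt] -> 8 lines: lqtk ptn tuhi ytzo fzo kkjvv qvqt qht
Hunk 4: at line 6 remove [qvqt] add [pxild,tek,bmx] -> 10 lines: lqtk ptn tuhi ytzo fzo kkjvv pxild tek bmx qht
Hunk 5: at line 8 remove [bmx] add [bsv] -> 10 lines: lqtk ptn tuhi ytzo fzo kkjvv pxild tek bsv qht
Hunk 6: at line 5 remove [pxild,tek] add [dxfp] -> 9 lines: lqtk ptn tuhi ytzo fzo kkjvv dxfp bsv qht
Final line 7: dxfp

Answer: dxfp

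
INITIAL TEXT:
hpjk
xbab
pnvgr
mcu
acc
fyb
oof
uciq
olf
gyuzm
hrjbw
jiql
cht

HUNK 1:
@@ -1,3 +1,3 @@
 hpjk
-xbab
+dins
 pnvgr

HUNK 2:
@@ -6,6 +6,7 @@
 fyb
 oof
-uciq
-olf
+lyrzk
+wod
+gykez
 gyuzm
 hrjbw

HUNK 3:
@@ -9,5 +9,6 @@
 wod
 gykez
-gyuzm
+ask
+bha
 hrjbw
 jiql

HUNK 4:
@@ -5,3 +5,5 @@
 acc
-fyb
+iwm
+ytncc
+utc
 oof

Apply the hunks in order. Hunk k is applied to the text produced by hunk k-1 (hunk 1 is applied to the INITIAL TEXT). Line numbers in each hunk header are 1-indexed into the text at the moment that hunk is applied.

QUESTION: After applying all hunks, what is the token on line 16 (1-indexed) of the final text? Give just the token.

Answer: jiql

Derivation:
Hunk 1: at line 1 remove [xbab] add [dins] -> 13 lines: hpjk dins pnvgr mcu acc fyb oof uciq olf gyuzm hrjbw jiql cht
Hunk 2: at line 6 remove [uciq,olf] add [lyrzk,wod,gykez] -> 14 lines: hpjk dins pnvgr mcu acc fyb oof lyrzk wod gykez gyuzm hrjbw jiql cht
Hunk 3: at line 9 remove [gyuzm] add [ask,bha] -> 15 lines: hpjk dins pnvgr mcu acc fyb oof lyrzk wod gykez ask bha hrjbw jiql cht
Hunk 4: at line 5 remove [fyb] add [iwm,ytncc,utc] -> 17 lines: hpjk dins pnvgr mcu acc iwm ytncc utc oof lyrzk wod gykez ask bha hrjbw jiql cht
Final line 16: jiql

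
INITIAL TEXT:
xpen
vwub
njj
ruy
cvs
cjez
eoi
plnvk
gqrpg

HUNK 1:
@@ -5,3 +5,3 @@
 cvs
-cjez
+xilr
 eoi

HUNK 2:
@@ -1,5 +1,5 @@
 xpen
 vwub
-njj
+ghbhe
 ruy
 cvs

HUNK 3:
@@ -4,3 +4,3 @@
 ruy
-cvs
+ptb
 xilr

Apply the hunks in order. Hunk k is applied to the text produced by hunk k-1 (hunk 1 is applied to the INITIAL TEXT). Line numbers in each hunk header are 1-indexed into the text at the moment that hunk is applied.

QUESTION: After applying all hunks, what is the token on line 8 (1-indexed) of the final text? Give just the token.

Hunk 1: at line 5 remove [cjez] add [xilr] -> 9 lines: xpen vwub njj ruy cvs xilr eoi plnvk gqrpg
Hunk 2: at line 1 remove [njj] add [ghbhe] -> 9 lines: xpen vwub ghbhe ruy cvs xilr eoi plnvk gqrpg
Hunk 3: at line 4 remove [cvs] add [ptb] -> 9 lines: xpen vwub ghbhe ruy ptb xilr eoi plnvk gqrpg
Final line 8: plnvk

Answer: plnvk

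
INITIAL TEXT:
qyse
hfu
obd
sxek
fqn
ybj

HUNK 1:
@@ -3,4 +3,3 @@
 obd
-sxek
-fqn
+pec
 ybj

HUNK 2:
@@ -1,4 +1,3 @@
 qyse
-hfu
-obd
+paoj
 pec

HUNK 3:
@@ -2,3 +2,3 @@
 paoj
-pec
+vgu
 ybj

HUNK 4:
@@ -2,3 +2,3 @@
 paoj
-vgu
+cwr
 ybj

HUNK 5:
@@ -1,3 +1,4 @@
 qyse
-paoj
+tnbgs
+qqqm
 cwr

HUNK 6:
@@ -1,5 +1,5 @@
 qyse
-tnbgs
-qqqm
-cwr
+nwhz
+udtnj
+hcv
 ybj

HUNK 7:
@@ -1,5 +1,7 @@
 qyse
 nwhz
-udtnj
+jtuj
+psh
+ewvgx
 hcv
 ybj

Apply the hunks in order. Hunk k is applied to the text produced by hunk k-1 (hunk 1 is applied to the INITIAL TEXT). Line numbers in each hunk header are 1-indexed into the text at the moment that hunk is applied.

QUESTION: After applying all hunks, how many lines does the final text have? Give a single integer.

Hunk 1: at line 3 remove [sxek,fqn] add [pec] -> 5 lines: qyse hfu obd pec ybj
Hunk 2: at line 1 remove [hfu,obd] add [paoj] -> 4 lines: qyse paoj pec ybj
Hunk 3: at line 2 remove [pec] add [vgu] -> 4 lines: qyse paoj vgu ybj
Hunk 4: at line 2 remove [vgu] add [cwr] -> 4 lines: qyse paoj cwr ybj
Hunk 5: at line 1 remove [paoj] add [tnbgs,qqqm] -> 5 lines: qyse tnbgs qqqm cwr ybj
Hunk 6: at line 1 remove [tnbgs,qqqm,cwr] add [nwhz,udtnj,hcv] -> 5 lines: qyse nwhz udtnj hcv ybj
Hunk 7: at line 1 remove [udtnj] add [jtuj,psh,ewvgx] -> 7 lines: qyse nwhz jtuj psh ewvgx hcv ybj
Final line count: 7

Answer: 7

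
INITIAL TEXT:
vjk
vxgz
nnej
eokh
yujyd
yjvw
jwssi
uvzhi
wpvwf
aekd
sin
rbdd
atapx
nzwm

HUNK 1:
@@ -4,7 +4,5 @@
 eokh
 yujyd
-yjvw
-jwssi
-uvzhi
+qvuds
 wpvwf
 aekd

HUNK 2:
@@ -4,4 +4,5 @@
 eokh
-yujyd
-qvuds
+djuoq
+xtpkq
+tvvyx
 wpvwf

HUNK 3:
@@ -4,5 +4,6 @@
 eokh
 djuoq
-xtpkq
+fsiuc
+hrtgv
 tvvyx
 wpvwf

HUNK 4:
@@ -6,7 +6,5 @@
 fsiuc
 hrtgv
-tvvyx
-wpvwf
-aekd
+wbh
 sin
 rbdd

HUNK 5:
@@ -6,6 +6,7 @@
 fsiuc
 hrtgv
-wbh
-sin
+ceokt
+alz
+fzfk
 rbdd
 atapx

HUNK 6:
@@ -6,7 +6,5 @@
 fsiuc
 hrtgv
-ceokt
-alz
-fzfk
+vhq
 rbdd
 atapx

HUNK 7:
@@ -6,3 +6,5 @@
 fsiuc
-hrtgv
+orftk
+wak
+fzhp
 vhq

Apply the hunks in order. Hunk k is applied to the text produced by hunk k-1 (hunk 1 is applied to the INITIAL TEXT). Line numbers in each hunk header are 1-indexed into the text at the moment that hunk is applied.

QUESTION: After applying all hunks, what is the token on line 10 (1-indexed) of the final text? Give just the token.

Answer: vhq

Derivation:
Hunk 1: at line 4 remove [yjvw,jwssi,uvzhi] add [qvuds] -> 12 lines: vjk vxgz nnej eokh yujyd qvuds wpvwf aekd sin rbdd atapx nzwm
Hunk 2: at line 4 remove [yujyd,qvuds] add [djuoq,xtpkq,tvvyx] -> 13 lines: vjk vxgz nnej eokh djuoq xtpkq tvvyx wpvwf aekd sin rbdd atapx nzwm
Hunk 3: at line 4 remove [xtpkq] add [fsiuc,hrtgv] -> 14 lines: vjk vxgz nnej eokh djuoq fsiuc hrtgv tvvyx wpvwf aekd sin rbdd atapx nzwm
Hunk 4: at line 6 remove [tvvyx,wpvwf,aekd] add [wbh] -> 12 lines: vjk vxgz nnej eokh djuoq fsiuc hrtgv wbh sin rbdd atapx nzwm
Hunk 5: at line 6 remove [wbh,sin] add [ceokt,alz,fzfk] -> 13 lines: vjk vxgz nnej eokh djuoq fsiuc hrtgv ceokt alz fzfk rbdd atapx nzwm
Hunk 6: at line 6 remove [ceokt,alz,fzfk] add [vhq] -> 11 lines: vjk vxgz nnej eokh djuoq fsiuc hrtgv vhq rbdd atapx nzwm
Hunk 7: at line 6 remove [hrtgv] add [orftk,wak,fzhp] -> 13 lines: vjk vxgz nnej eokh djuoq fsiuc orftk wak fzhp vhq rbdd atapx nzwm
Final line 10: vhq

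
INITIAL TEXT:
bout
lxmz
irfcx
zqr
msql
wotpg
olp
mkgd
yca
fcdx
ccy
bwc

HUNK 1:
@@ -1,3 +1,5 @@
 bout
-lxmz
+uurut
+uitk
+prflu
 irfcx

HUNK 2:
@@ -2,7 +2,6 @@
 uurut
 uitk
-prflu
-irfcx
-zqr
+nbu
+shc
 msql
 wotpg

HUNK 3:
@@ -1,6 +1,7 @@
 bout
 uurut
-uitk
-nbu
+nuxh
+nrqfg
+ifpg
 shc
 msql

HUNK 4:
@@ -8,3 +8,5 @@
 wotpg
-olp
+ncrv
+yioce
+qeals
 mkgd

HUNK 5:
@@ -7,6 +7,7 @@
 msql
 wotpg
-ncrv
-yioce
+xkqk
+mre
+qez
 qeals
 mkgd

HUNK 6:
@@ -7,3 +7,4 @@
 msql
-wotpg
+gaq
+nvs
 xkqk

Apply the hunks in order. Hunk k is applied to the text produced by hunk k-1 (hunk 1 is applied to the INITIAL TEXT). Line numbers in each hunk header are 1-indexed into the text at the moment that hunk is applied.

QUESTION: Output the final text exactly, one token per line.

Answer: bout
uurut
nuxh
nrqfg
ifpg
shc
msql
gaq
nvs
xkqk
mre
qez
qeals
mkgd
yca
fcdx
ccy
bwc

Derivation:
Hunk 1: at line 1 remove [lxmz] add [uurut,uitk,prflu] -> 14 lines: bout uurut uitk prflu irfcx zqr msql wotpg olp mkgd yca fcdx ccy bwc
Hunk 2: at line 2 remove [prflu,irfcx,zqr] add [nbu,shc] -> 13 lines: bout uurut uitk nbu shc msql wotpg olp mkgd yca fcdx ccy bwc
Hunk 3: at line 1 remove [uitk,nbu] add [nuxh,nrqfg,ifpg] -> 14 lines: bout uurut nuxh nrqfg ifpg shc msql wotpg olp mkgd yca fcdx ccy bwc
Hunk 4: at line 8 remove [olp] add [ncrv,yioce,qeals] -> 16 lines: bout uurut nuxh nrqfg ifpg shc msql wotpg ncrv yioce qeals mkgd yca fcdx ccy bwc
Hunk 5: at line 7 remove [ncrv,yioce] add [xkqk,mre,qez] -> 17 lines: bout uurut nuxh nrqfg ifpg shc msql wotpg xkqk mre qez qeals mkgd yca fcdx ccy bwc
Hunk 6: at line 7 remove [wotpg] add [gaq,nvs] -> 18 lines: bout uurut nuxh nrqfg ifpg shc msql gaq nvs xkqk mre qez qeals mkgd yca fcdx ccy bwc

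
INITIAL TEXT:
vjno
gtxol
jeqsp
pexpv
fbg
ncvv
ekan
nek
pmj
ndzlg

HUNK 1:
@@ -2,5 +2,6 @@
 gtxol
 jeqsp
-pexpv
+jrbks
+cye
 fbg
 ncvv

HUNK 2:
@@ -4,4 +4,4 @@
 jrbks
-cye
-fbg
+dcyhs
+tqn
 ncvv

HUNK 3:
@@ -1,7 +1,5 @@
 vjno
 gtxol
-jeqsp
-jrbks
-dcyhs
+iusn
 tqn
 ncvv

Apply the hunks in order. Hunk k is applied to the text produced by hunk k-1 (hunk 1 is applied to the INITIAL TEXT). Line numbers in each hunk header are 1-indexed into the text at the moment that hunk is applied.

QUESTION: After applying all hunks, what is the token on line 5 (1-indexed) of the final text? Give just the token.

Answer: ncvv

Derivation:
Hunk 1: at line 2 remove [pexpv] add [jrbks,cye] -> 11 lines: vjno gtxol jeqsp jrbks cye fbg ncvv ekan nek pmj ndzlg
Hunk 2: at line 4 remove [cye,fbg] add [dcyhs,tqn] -> 11 lines: vjno gtxol jeqsp jrbks dcyhs tqn ncvv ekan nek pmj ndzlg
Hunk 3: at line 1 remove [jeqsp,jrbks,dcyhs] add [iusn] -> 9 lines: vjno gtxol iusn tqn ncvv ekan nek pmj ndzlg
Final line 5: ncvv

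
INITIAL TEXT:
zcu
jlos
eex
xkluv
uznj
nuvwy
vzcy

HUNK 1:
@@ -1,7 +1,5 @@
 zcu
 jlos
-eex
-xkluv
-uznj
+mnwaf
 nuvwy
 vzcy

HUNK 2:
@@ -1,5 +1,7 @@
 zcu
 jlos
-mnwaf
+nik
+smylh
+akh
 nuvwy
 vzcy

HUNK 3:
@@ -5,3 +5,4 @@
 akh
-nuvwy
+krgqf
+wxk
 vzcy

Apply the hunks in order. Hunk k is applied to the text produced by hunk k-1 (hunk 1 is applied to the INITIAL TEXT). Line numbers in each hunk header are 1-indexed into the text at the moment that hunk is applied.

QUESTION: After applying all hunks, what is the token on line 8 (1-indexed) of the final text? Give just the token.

Hunk 1: at line 1 remove [eex,xkluv,uznj] add [mnwaf] -> 5 lines: zcu jlos mnwaf nuvwy vzcy
Hunk 2: at line 1 remove [mnwaf] add [nik,smylh,akh] -> 7 lines: zcu jlos nik smylh akh nuvwy vzcy
Hunk 3: at line 5 remove [nuvwy] add [krgqf,wxk] -> 8 lines: zcu jlos nik smylh akh krgqf wxk vzcy
Final line 8: vzcy

Answer: vzcy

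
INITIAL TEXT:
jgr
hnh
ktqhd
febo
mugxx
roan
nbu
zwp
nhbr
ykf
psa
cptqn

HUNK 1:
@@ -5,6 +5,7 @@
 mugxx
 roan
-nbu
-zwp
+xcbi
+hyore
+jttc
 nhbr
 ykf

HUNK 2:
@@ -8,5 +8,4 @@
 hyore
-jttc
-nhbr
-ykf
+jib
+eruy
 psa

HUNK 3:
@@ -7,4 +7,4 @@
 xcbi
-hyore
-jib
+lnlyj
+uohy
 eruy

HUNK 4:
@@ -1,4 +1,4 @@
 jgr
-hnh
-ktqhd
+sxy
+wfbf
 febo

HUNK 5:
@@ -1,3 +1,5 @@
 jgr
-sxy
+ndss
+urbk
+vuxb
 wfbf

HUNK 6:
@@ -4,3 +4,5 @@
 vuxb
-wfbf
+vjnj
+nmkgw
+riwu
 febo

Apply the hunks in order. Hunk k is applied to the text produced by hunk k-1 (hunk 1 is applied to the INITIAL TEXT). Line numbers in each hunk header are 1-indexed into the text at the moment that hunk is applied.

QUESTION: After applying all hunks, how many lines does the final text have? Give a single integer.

Answer: 16

Derivation:
Hunk 1: at line 5 remove [nbu,zwp] add [xcbi,hyore,jttc] -> 13 lines: jgr hnh ktqhd febo mugxx roan xcbi hyore jttc nhbr ykf psa cptqn
Hunk 2: at line 8 remove [jttc,nhbr,ykf] add [jib,eruy] -> 12 lines: jgr hnh ktqhd febo mugxx roan xcbi hyore jib eruy psa cptqn
Hunk 3: at line 7 remove [hyore,jib] add [lnlyj,uohy] -> 12 lines: jgr hnh ktqhd febo mugxx roan xcbi lnlyj uohy eruy psa cptqn
Hunk 4: at line 1 remove [hnh,ktqhd] add [sxy,wfbf] -> 12 lines: jgr sxy wfbf febo mugxx roan xcbi lnlyj uohy eruy psa cptqn
Hunk 5: at line 1 remove [sxy] add [ndss,urbk,vuxb] -> 14 lines: jgr ndss urbk vuxb wfbf febo mugxx roan xcbi lnlyj uohy eruy psa cptqn
Hunk 6: at line 4 remove [wfbf] add [vjnj,nmkgw,riwu] -> 16 lines: jgr ndss urbk vuxb vjnj nmkgw riwu febo mugxx roan xcbi lnlyj uohy eruy psa cptqn
Final line count: 16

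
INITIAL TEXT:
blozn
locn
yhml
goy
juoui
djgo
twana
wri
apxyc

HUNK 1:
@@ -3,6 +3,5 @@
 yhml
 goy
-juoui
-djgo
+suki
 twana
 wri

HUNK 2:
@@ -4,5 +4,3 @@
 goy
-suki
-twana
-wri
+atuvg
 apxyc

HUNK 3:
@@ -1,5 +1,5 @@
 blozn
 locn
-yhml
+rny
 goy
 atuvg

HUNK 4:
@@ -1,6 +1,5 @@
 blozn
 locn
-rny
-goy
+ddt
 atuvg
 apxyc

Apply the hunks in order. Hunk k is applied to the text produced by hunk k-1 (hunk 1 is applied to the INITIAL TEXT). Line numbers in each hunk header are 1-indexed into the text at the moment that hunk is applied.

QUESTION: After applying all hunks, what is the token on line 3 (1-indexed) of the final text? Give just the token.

Hunk 1: at line 3 remove [juoui,djgo] add [suki] -> 8 lines: blozn locn yhml goy suki twana wri apxyc
Hunk 2: at line 4 remove [suki,twana,wri] add [atuvg] -> 6 lines: blozn locn yhml goy atuvg apxyc
Hunk 3: at line 1 remove [yhml] add [rny] -> 6 lines: blozn locn rny goy atuvg apxyc
Hunk 4: at line 1 remove [rny,goy] add [ddt] -> 5 lines: blozn locn ddt atuvg apxyc
Final line 3: ddt

Answer: ddt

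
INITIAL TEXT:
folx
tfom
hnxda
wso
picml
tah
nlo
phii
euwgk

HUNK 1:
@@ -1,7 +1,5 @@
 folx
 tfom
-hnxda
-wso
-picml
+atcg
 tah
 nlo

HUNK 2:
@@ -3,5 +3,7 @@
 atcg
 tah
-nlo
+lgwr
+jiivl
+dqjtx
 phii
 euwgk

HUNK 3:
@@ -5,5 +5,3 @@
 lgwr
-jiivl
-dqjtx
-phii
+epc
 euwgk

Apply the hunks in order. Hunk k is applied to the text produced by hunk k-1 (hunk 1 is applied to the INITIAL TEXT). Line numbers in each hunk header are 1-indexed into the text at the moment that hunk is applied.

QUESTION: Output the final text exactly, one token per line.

Answer: folx
tfom
atcg
tah
lgwr
epc
euwgk

Derivation:
Hunk 1: at line 1 remove [hnxda,wso,picml] add [atcg] -> 7 lines: folx tfom atcg tah nlo phii euwgk
Hunk 2: at line 3 remove [nlo] add [lgwr,jiivl,dqjtx] -> 9 lines: folx tfom atcg tah lgwr jiivl dqjtx phii euwgk
Hunk 3: at line 5 remove [jiivl,dqjtx,phii] add [epc] -> 7 lines: folx tfom atcg tah lgwr epc euwgk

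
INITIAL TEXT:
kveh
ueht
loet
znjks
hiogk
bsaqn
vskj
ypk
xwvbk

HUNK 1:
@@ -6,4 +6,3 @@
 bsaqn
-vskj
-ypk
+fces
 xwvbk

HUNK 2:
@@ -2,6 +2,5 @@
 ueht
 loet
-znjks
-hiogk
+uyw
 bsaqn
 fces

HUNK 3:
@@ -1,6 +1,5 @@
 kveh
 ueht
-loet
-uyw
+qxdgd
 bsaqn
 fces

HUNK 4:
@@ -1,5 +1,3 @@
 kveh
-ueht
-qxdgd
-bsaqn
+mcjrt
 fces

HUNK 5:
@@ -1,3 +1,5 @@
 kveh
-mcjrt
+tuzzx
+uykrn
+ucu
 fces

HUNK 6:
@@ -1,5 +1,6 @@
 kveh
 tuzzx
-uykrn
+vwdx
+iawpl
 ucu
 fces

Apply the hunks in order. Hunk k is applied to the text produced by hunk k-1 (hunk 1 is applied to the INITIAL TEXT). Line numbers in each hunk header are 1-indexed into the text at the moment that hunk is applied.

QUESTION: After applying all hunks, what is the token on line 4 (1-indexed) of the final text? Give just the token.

Hunk 1: at line 6 remove [vskj,ypk] add [fces] -> 8 lines: kveh ueht loet znjks hiogk bsaqn fces xwvbk
Hunk 2: at line 2 remove [znjks,hiogk] add [uyw] -> 7 lines: kveh ueht loet uyw bsaqn fces xwvbk
Hunk 3: at line 1 remove [loet,uyw] add [qxdgd] -> 6 lines: kveh ueht qxdgd bsaqn fces xwvbk
Hunk 4: at line 1 remove [ueht,qxdgd,bsaqn] add [mcjrt] -> 4 lines: kveh mcjrt fces xwvbk
Hunk 5: at line 1 remove [mcjrt] add [tuzzx,uykrn,ucu] -> 6 lines: kveh tuzzx uykrn ucu fces xwvbk
Hunk 6: at line 1 remove [uykrn] add [vwdx,iawpl] -> 7 lines: kveh tuzzx vwdx iawpl ucu fces xwvbk
Final line 4: iawpl

Answer: iawpl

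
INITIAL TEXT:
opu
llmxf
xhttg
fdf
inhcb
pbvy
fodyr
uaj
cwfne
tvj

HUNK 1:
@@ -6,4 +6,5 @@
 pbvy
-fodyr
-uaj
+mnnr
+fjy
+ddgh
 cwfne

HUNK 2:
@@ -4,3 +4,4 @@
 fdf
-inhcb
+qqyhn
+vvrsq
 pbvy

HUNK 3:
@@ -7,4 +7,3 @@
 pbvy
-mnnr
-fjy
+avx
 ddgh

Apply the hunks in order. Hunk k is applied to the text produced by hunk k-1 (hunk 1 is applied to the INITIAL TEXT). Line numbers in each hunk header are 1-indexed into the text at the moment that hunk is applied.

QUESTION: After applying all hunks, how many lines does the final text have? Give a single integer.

Hunk 1: at line 6 remove [fodyr,uaj] add [mnnr,fjy,ddgh] -> 11 lines: opu llmxf xhttg fdf inhcb pbvy mnnr fjy ddgh cwfne tvj
Hunk 2: at line 4 remove [inhcb] add [qqyhn,vvrsq] -> 12 lines: opu llmxf xhttg fdf qqyhn vvrsq pbvy mnnr fjy ddgh cwfne tvj
Hunk 3: at line 7 remove [mnnr,fjy] add [avx] -> 11 lines: opu llmxf xhttg fdf qqyhn vvrsq pbvy avx ddgh cwfne tvj
Final line count: 11

Answer: 11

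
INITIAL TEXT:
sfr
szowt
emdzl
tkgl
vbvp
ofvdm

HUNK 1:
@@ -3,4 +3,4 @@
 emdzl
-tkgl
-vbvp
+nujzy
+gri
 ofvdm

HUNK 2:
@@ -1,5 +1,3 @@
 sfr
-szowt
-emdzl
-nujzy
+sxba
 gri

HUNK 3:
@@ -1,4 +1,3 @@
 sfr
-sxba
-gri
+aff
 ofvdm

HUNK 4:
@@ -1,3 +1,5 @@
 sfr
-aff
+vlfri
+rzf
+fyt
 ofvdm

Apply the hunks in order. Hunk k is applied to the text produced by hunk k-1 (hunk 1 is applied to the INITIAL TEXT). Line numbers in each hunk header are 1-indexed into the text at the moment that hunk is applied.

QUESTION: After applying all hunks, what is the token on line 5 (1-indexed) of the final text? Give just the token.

Answer: ofvdm

Derivation:
Hunk 1: at line 3 remove [tkgl,vbvp] add [nujzy,gri] -> 6 lines: sfr szowt emdzl nujzy gri ofvdm
Hunk 2: at line 1 remove [szowt,emdzl,nujzy] add [sxba] -> 4 lines: sfr sxba gri ofvdm
Hunk 3: at line 1 remove [sxba,gri] add [aff] -> 3 lines: sfr aff ofvdm
Hunk 4: at line 1 remove [aff] add [vlfri,rzf,fyt] -> 5 lines: sfr vlfri rzf fyt ofvdm
Final line 5: ofvdm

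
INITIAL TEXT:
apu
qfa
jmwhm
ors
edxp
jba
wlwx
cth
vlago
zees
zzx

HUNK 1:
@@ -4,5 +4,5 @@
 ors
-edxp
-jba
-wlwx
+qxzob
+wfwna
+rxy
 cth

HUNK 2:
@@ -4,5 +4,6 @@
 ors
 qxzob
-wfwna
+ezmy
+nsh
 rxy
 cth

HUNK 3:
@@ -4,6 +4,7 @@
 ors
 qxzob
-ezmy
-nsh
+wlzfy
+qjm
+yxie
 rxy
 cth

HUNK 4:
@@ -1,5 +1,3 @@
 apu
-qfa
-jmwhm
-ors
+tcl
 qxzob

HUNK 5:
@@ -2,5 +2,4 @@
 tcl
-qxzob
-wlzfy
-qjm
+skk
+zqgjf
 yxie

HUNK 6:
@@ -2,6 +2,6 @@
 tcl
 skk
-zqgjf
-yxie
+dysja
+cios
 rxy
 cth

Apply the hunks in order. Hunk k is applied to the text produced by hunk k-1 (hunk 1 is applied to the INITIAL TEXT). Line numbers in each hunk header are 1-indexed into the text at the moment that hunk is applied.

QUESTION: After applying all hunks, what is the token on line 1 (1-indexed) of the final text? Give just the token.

Answer: apu

Derivation:
Hunk 1: at line 4 remove [edxp,jba,wlwx] add [qxzob,wfwna,rxy] -> 11 lines: apu qfa jmwhm ors qxzob wfwna rxy cth vlago zees zzx
Hunk 2: at line 4 remove [wfwna] add [ezmy,nsh] -> 12 lines: apu qfa jmwhm ors qxzob ezmy nsh rxy cth vlago zees zzx
Hunk 3: at line 4 remove [ezmy,nsh] add [wlzfy,qjm,yxie] -> 13 lines: apu qfa jmwhm ors qxzob wlzfy qjm yxie rxy cth vlago zees zzx
Hunk 4: at line 1 remove [qfa,jmwhm,ors] add [tcl] -> 11 lines: apu tcl qxzob wlzfy qjm yxie rxy cth vlago zees zzx
Hunk 5: at line 2 remove [qxzob,wlzfy,qjm] add [skk,zqgjf] -> 10 lines: apu tcl skk zqgjf yxie rxy cth vlago zees zzx
Hunk 6: at line 2 remove [zqgjf,yxie] add [dysja,cios] -> 10 lines: apu tcl skk dysja cios rxy cth vlago zees zzx
Final line 1: apu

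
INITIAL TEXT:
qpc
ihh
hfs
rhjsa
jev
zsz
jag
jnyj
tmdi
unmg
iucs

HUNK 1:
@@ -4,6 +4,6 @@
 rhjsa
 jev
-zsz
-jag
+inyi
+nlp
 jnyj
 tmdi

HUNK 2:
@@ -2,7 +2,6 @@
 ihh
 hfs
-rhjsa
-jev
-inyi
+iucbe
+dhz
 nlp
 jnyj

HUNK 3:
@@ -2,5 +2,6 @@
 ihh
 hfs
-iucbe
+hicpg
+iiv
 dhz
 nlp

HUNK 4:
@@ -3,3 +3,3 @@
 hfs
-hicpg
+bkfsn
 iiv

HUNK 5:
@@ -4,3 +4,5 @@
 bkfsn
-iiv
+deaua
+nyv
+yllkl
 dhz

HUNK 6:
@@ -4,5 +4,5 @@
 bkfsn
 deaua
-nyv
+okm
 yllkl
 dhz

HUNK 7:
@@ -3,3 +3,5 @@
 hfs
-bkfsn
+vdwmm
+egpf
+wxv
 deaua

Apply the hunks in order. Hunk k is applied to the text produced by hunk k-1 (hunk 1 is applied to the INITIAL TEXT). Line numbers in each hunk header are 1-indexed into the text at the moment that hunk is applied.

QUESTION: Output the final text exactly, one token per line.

Answer: qpc
ihh
hfs
vdwmm
egpf
wxv
deaua
okm
yllkl
dhz
nlp
jnyj
tmdi
unmg
iucs

Derivation:
Hunk 1: at line 4 remove [zsz,jag] add [inyi,nlp] -> 11 lines: qpc ihh hfs rhjsa jev inyi nlp jnyj tmdi unmg iucs
Hunk 2: at line 2 remove [rhjsa,jev,inyi] add [iucbe,dhz] -> 10 lines: qpc ihh hfs iucbe dhz nlp jnyj tmdi unmg iucs
Hunk 3: at line 2 remove [iucbe] add [hicpg,iiv] -> 11 lines: qpc ihh hfs hicpg iiv dhz nlp jnyj tmdi unmg iucs
Hunk 4: at line 3 remove [hicpg] add [bkfsn] -> 11 lines: qpc ihh hfs bkfsn iiv dhz nlp jnyj tmdi unmg iucs
Hunk 5: at line 4 remove [iiv] add [deaua,nyv,yllkl] -> 13 lines: qpc ihh hfs bkfsn deaua nyv yllkl dhz nlp jnyj tmdi unmg iucs
Hunk 6: at line 4 remove [nyv] add [okm] -> 13 lines: qpc ihh hfs bkfsn deaua okm yllkl dhz nlp jnyj tmdi unmg iucs
Hunk 7: at line 3 remove [bkfsn] add [vdwmm,egpf,wxv] -> 15 lines: qpc ihh hfs vdwmm egpf wxv deaua okm yllkl dhz nlp jnyj tmdi unmg iucs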